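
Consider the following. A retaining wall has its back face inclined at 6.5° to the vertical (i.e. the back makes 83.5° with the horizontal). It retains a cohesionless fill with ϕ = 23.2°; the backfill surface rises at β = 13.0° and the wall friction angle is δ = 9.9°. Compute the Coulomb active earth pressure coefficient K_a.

K_a = sin²(α+φ) / [sin²α · sin(α−δ) · (1 + √{sin(φ+δ)sin(φ−β) / (sin(α−δ)sin(α+β))})²].
With α = 83.5°, φ = 23.2°, δ = 9.9°, β = 13.0°: K_a = 0.5572.

0.557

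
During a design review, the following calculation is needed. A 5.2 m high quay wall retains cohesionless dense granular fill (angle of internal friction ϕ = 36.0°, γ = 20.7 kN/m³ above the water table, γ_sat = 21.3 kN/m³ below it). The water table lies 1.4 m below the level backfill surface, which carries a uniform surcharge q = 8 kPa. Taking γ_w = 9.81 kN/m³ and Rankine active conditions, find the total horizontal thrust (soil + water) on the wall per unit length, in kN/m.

K_a = tan²(45° − φ/2) = 0.2596.
γ' = 21.3 − 9.81 = 11.49 kN/m³. h₂ = H − d_w = 3.8 m.
σ'_h: at surface K_a·q = 2.077; at WT K_a(q+γd_w) = 9.601; at base K_a(q+γd_w+γ'h₂) = 20.94 kPa.
P₁ = ½(2.077+9.601)×1.4 = 8.174; P₂ = ½(9.601+20.94)×3.8 = 58.02; P_w = ½γ_w h₂² = 70.83.
Total = 8.174+58.02+70.83 = 137.0 kN/m.

137 kN/m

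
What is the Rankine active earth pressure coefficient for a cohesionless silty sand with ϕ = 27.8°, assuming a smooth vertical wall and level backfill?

K_a = (1 − sin φ)/(1 + sin φ) = (1 − sin 27.8°)/(1 + sin 27.8°) = 0.3639.

0.364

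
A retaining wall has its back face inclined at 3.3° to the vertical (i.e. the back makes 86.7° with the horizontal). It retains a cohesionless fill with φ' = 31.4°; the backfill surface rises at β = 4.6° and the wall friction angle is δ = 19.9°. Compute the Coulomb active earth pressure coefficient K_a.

K_a = sin²(α+φ) / [sin²α · sin(α−δ) · (1 + √{sin(φ+δ)sin(φ−β) / (sin(α−δ)sin(α+β))})²].
With α = 86.7°, φ = 31.4°, δ = 19.9°, β = 4.6°: K_a = 0.3241.

0.324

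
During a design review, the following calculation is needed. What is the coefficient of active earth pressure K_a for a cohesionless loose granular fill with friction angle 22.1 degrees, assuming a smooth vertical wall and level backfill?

K_a = (1 − sin φ)/(1 + sin φ) = (1 − sin 22.1°)/(1 + sin 22.1°) = 0.4533.

0.453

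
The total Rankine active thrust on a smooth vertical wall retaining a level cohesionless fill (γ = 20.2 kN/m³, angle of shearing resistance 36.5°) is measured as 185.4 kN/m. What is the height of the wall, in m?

8.50 m

K_a = 0.2541. P_a = ½ K_a γ H² ⇒ H = √(2P_a/(K_a γ)).
H = √(2×185.4/(0.2541×20.2)) = 8.500 m.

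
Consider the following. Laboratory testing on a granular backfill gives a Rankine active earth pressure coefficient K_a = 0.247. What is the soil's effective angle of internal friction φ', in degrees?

K_a = tan²(45° − φ/2) ⇒ 45° − φ/2 = arctan(√0.247) = 26.43°.
φ = 2(45° − 26.43°) = 37.15°.

37.1°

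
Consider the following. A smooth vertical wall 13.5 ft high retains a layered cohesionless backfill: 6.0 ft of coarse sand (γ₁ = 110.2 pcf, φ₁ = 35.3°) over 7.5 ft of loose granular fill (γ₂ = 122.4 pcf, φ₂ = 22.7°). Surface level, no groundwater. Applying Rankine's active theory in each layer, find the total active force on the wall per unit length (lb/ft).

K_a1 = tan²(45°−35.3°/2) = 0.2675; K_a2 = tan²(45°−22.7°/2) = 0.4431.
Layer 1: σ at base = K_a1 γ₁ h₁ = 176.9 psf; P₁ = ½×176.9×6.0 = 530.7.
Layer 2: σ_v at top = γ₁h₁ = 661.2; σ_h top = K_a2×661.2 = 293.0; σ_h base = K_a2×(661.2+122.4×7.5) = 699.7.
P₂ = ½(293.0+699.7)×7.5 = 3723. Total P_a = 530.7+3723 = 4253 lb/ft.

4250 lb/ft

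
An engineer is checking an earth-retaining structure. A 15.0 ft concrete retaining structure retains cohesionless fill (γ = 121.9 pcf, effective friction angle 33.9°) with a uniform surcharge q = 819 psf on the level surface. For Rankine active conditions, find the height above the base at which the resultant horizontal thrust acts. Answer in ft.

K_a = 0.2839.
Triangular part P₁ = ½K_aγH² = 3893 at H/3 = 5.000 ft; rectangular part P₂ = K_a q H = 3488 at H/2 = 7.500 ft.
ȳ = (P₁·5.000 + P₂·7.500)/(P₁+P₂) = 6.181 ft.

6.18 ft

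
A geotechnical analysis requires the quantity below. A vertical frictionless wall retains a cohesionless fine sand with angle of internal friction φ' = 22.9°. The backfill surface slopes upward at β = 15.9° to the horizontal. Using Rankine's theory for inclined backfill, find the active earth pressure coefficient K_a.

0.532

K_a = cos β · (cos β − √(cos²β − cos²φ)) / (cos β + √(cos²β − cos²φ)).
cos β = 0.9617, cos φ = 0.9212, √(cos²β − cos²φ) = 0.2763.
K_a = 0.9617 × (0.9617 − 0.2763)/(0.9617 + 0.2763) = 0.5324.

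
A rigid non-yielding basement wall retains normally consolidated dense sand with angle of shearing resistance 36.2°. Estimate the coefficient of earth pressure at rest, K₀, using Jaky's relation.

K₀ = 1 − sin φ' = 1 − sin 36.2° = 0.4094.

0.409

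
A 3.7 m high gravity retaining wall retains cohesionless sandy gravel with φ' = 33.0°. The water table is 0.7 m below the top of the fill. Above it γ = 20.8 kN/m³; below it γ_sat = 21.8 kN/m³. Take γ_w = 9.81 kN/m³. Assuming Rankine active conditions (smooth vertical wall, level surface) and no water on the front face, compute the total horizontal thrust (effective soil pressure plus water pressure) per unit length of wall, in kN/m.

74.4 kN/m

K_a = tan²(45° − φ/2) = 0.2948.
γ' = 21.8 − 9.81 = 11.99 kN/m³. Depth below WT = 3.0 m.
σ'_h at WT = K_a γ d_w = 4.292 kPa; at base = 4.292 + K_a γ' × 3.0 = 14.90 kPa.
P₁ (0–0.7 m) = ½×4.292×0.7 = 1.502. P₂ (0.7–3.7 m) = ½(4.292+14.90)×3.0 = 28.78.
P_w = ½ γ_w h₂² = 0.5×9.81×3.0² = 44.14. Total = 1.502+28.78+44.14 = 74.43 kN/m.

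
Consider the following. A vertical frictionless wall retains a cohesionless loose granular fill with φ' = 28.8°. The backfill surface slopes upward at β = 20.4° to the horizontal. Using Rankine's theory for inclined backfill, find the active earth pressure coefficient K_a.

0.446

K_a = cos β · (cos β − √(cos²β − cos²φ)) / (cos β + √(cos²β − cos²φ)).
cos β = 0.9373, cos φ = 0.8763, √(cos²β − cos²φ) = 0.3325.
K_a = 0.9373 × (0.9373 − 0.3325)/(0.9373 + 0.3325) = 0.4464.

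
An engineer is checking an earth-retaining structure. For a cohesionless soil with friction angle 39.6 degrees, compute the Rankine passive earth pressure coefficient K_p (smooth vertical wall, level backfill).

K_p = (1 + sin φ)/(1 − sin φ) = tan²(45° + 39.6°/2) = 4.516.

4.52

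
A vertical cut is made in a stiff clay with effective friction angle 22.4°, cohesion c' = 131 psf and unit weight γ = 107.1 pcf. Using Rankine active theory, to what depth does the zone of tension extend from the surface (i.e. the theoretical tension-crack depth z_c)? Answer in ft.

K_a = tan²(45° − 22.4°/2) = 0.4482; √K_a = 0.6694.
The active pressure is zero where K_a γ z = 2c√K_a, so z_c = 2c/(γ√K_a) = 2×131/(107.1×0.6694) = 3.654 ft.

3.65 ft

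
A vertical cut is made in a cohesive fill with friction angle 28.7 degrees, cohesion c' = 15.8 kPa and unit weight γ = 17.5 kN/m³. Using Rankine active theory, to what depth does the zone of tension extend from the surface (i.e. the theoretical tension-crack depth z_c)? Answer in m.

K_a = tan²(45° − 28.7°/2) = 0.3511; √K_a = 0.5926.
The active pressure is zero where K_a γ z = 2c√K_a, so z_c = 2c/(γ√K_a) = 2×15.8/(17.5×0.5926) = 3.047 m.

3.05 m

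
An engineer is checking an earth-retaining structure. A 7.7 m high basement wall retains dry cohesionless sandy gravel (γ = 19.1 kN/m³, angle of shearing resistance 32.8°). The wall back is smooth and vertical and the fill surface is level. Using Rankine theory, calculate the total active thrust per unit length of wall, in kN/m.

168 kN/m

K_a = tan²(45° − φ/2) = 0.2973.
P_a = ½ K_a γ H² = 0.5 × 0.2973 × 19.1 × 7.7² = 168.3 kN/m.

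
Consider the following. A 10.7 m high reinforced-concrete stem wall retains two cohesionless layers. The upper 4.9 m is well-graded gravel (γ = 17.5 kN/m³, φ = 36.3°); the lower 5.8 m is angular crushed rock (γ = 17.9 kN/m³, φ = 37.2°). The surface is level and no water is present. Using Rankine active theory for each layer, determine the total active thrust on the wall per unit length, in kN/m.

251 kN/m

K_a1 = tan²(45°−36.3°/2) = 0.2563; K_a2 = tan²(45°−37.2°/2) = 0.2464.
Layer 1: σ at base = K_a1 γ₁ h₁ = 21.98 kPa; P₁ = ½×21.98×4.9 = 53.84.
Layer 2: σ_v at top = γ₁h₁ = 85.75; σ_h top = K_a2×85.75 = 21.13; σ_h base = K_a2×(85.75+17.9×5.8) = 46.71.
P₂ = ½(21.13+46.71)×5.8 = 196.7. Total P_a = 53.84+196.7 = 250.6 kN/m.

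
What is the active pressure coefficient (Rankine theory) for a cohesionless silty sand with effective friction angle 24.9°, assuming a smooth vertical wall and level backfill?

0.407

K_a = (1 − sin φ)/(1 + sin φ) = (1 − sin 24.9°)/(1 + sin 24.9°) = 0.4074.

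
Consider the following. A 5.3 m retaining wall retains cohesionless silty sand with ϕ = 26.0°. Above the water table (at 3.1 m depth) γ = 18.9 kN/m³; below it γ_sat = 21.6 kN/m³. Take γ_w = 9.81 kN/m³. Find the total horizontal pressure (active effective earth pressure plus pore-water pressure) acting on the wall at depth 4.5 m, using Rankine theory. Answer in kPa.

43.1 kPa

K_a = (1 − sin φ)/(1 + sin φ) = 0.3905.
γ' = 21.6 − 9.81 = 11.79 kN/m³.
Effective vertical stress at 4.5 m: σ'_v = 18.9×3.1 + 11.79×1.40 = 75.10 kPa.
σ'_h = K_a σ'_v = 0.3905 × 75.10 = 29.32 kPa; u = γ_w × 1.40 = 13.73 kPa.
Total σ_h = 29.32 + 13.73 = 43.06 kPa.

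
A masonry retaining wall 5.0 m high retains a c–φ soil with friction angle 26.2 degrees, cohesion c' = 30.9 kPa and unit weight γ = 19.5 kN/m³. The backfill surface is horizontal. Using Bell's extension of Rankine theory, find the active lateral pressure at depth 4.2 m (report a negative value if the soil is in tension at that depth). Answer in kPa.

K_a = (1 − sin φ)/(1 + sin φ) = 0.3874.
σ_a = K_a γ z − 2c√K_a = 0.3874×19.5×4.2 − 2×30.9×0.6224 = -6.736 kPa.

-6.74 kPa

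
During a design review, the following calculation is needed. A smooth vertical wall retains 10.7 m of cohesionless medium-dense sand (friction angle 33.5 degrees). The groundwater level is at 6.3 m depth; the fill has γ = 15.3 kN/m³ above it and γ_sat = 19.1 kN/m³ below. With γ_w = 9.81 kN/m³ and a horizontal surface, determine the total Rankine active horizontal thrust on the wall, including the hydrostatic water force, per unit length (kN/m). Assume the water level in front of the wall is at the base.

331 kN/m

K_a = tan²(45° − φ/2) = 0.2887.
γ' = 19.1 − 9.81 = 9.290 kN/m³. Depth below WT = 4.4 m.
σ'_h at WT = K_a γ d_w = 27.83 kPa; at base = 27.83 + K_a γ' × 4.4 = 39.63 kPa.
P₁ (0–6.3 m) = ½×27.83×6.3 = 87.66. P₂ (6.3–10.7 m) = ½(27.83+39.63)×4.4 = 148.4.
P_w = ½ γ_w h₂² = 0.5×9.81×4.4² = 94.96. Total = 87.66+148.4+94.96 = 331.0 kN/m.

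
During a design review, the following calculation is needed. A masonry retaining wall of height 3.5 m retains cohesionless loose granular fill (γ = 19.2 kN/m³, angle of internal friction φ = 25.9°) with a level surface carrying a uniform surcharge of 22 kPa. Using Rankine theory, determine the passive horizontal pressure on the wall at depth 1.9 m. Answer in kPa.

149 kPa

K_p = (1 + sin φ)/(1 − sin φ) = 2.551.
σ_v = γz + q = 19.2 × 1.9 + 22 = 58.48 kPa.
σ_h = K_p σ_v = 2.551 × 58.48 = 149.2 kPa.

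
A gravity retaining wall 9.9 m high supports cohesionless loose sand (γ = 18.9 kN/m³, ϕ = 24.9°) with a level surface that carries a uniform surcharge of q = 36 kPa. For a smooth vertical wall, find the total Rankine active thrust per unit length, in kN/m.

K_a = tan²(45° − φ/2) = 0.4074.
Soil triangle: ½ K_a γ H² = 0.5×0.4074×18.9×9.9² = 377.4 kN/m.
Surcharge rectangle: K_a q H = 0.4074×36×9.9 = 145.2 kN/m.
Total = 377.4 + 145.2 = 522.6 kN/m.

523 kN/m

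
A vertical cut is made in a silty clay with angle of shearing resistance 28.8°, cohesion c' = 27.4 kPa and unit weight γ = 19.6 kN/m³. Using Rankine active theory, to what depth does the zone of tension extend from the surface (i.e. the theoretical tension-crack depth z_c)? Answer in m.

K_a = tan²(45° − 28.8°/2) = 0.3498; √K_a = 0.5914.
The active pressure is zero where K_a γ z = 2c√K_a, so z_c = 2c/(γ√K_a) = 2×27.4/(19.6×0.5914) = 4.728 m.

4.73 m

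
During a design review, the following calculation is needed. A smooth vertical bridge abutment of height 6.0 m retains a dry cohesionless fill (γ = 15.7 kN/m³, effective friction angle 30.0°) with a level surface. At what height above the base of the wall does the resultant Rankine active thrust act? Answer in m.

K_a = 0.3333.
The pressure distribution is triangular, so the resultant acts at H/3 above the base = 6.0/3 = 2.000 m.

2.00 m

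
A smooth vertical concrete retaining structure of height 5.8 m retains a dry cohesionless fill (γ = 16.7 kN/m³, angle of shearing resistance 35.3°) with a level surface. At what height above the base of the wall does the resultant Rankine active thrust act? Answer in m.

K_a = 0.2675.
The pressure distribution is triangular, so the resultant acts at H/3 above the base = 5.8/3 = 1.933 m.

1.93 m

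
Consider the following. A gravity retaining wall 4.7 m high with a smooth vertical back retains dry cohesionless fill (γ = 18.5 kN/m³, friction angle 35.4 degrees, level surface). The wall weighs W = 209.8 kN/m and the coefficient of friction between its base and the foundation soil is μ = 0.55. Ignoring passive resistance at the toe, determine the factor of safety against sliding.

K_a = tan²(45° − 35.4°/2) = 0.2664.
P_a = ½K_aγH² = 0.5×0.2664×18.5×4.7² = 54.43 kN/m, acting at H/3 = 1.567 m above the base.
FS_sliding = μW / P_a = 0.55×209.8 / 54.43 = 2.120.

2.12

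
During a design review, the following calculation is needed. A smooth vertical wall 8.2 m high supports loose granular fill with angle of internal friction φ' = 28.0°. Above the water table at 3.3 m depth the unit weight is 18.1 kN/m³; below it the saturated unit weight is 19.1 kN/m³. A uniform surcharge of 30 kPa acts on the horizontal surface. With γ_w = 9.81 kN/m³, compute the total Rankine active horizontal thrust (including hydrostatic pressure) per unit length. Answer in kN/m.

388 kN/m

K_a = tan²(45° − φ/2) = 0.3610.
γ' = 19.1 − 9.81 = 9.290 kN/m³. h₂ = H − d_w = 4.9 m.
σ'_h: at surface K_a·q = 10.83; at WT K_a(q+γd_w) = 32.40; at base K_a(q+γd_w+γ'h₂) = 48.83 kPa.
P₁ = ½(10.83+32.40)×3.3 = 71.32; P₂ = ½(32.40+48.83)×4.9 = 199.0; P_w = ½γ_w h₂² = 117.8.
Total = 71.32+199.0+117.8 = 388.1 kN/m.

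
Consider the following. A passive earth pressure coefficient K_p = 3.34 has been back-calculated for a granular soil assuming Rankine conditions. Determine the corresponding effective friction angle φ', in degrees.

K_p = (1+sin φ)/(1−sin φ) ⇒ sin φ = (K_p − 1)/(K_p + 1) = 0.5392.
φ = arcsin(0.5392) = 32.63°.

32.6°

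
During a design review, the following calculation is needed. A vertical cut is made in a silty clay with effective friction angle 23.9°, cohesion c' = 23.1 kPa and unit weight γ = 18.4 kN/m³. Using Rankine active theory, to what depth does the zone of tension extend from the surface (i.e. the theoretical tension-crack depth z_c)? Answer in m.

3.86 m

K_a = tan²(45° − 23.9°/2) = 0.4233; √K_a = 0.6506.
The active pressure is zero where K_a γ z = 2c√K_a, so z_c = 2c/(γ√K_a) = 2×23.1/(18.4×0.6506) = 3.859 m.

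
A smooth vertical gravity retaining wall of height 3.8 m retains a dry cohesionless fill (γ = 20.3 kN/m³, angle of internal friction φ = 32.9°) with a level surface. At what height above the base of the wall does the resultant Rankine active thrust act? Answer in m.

1.27 m

K_a = 0.2960.
The pressure distribution is triangular, so the resultant acts at H/3 above the base = 3.8/3 = 1.267 m.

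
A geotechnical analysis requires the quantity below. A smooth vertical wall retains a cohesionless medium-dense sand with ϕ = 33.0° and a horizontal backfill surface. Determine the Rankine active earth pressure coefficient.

0.295

K_a = (1 − sin φ)/(1 + sin φ) = (1 − sin 33.0°)/(1 + sin 33.0°) = 0.2948.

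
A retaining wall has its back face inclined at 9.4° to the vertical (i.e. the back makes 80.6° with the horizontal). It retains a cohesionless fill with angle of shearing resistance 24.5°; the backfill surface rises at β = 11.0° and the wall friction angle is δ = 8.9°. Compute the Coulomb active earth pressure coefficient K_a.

0.539

K_a = sin²(α+φ) / [sin²α · sin(α−δ) · (1 + √{sin(φ+δ)sin(φ−β) / (sin(α−δ)sin(α+β))})²].
With α = 80.6°, φ = 24.5°, δ = 8.9°, β = 11.0°: K_a = 0.5390.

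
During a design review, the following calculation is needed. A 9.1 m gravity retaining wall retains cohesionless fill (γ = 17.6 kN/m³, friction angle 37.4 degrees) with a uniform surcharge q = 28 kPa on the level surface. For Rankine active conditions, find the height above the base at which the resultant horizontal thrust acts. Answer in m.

3.43 m

K_a = 0.2443.
Triangular part P₁ = ½K_aγH² = 178.0 at H/3 = 3.033 m; rectangular part P₂ = K_a q H = 62.24 at H/2 = 4.550 m.
ȳ = (P₁·3.033 + P₂·4.550)/(P₁+P₂) = 3.426 m.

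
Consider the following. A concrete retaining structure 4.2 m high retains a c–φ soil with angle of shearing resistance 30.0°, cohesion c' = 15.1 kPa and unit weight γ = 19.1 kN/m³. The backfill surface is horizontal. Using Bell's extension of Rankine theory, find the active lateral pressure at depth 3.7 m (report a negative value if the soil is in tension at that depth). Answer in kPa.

K_a = (1 − sin φ)/(1 + sin φ) = 0.3333.
σ_a = K_a γ z − 2c√K_a = 0.3333×19.1×3.7 − 2×15.1×0.5774 = 6.121 kPa.

6.12 kPa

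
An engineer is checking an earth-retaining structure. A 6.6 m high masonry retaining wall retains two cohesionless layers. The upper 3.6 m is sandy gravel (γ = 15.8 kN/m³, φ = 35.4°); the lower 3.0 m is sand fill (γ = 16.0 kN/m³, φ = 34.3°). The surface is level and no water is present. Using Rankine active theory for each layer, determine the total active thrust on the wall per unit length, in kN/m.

K_a1 = tan²(45°−35.4°/2) = 0.2664; K_a2 = tan²(45°−34.3°/2) = 0.2792.
Layer 1: σ at base = K_a1 γ₁ h₁ = 15.15 kPa; P₁ = ½×15.15×3.6 = 27.27.
Layer 2: σ_v at top = γ₁h₁ = 56.88; σ_h top = K_a2×56.88 = 15.88; σ_h base = K_a2×(56.88+16.0×3.0) = 29.28.
P₂ = ½(15.88+29.28)×3.0 = 67.74. Total P_a = 27.27+67.74 = 95.01 kN/m.

95.0 kN/m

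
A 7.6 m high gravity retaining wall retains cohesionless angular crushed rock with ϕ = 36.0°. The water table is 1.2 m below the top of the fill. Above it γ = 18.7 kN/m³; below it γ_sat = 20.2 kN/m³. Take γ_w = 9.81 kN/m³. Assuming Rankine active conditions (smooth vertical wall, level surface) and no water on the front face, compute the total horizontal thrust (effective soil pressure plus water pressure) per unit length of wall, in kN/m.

297 kN/m

K_a = tan²(45° − φ/2) = 0.2596.
γ' = 20.2 − 9.81 = 10.39 kN/m³. Depth below WT = 6.4 m.
σ'_h at WT = K_a γ d_w = 5.826 kPa; at base = 5.826 + K_a γ' × 6.4 = 23.09 kPa.
P₁ (0–1.2 m) = ½×5.826×1.2 = 3.495. P₂ (1.2–7.6 m) = ½(5.826+23.09)×6.4 = 92.53.
P_w = ½ γ_w h₂² = 0.5×9.81×6.4² = 200.9. Total = 3.495+92.53+200.9 = 296.9 kN/m.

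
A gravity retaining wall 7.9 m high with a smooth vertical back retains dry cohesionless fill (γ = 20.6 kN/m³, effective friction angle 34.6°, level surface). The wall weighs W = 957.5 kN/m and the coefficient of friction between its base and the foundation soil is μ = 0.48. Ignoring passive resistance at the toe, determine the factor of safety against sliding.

2.59

K_a = tan²(45° − 34.6°/2) = 0.2756.
P_a = ½K_aγH² = 0.5×0.2756×20.6×7.9² = 177.2 kN/m, acting at H/3 = 2.633 m above the base.
FS_sliding = μW / P_a = 0.48×957.5 / 177.2 = 2.594.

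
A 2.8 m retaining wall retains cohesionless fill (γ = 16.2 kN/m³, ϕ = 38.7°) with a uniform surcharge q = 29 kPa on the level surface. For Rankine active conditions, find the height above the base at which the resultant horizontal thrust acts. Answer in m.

K_a = 0.2306.
Triangular part P₁ = ½K_aγH² = 14.64 at H/3 = 0.9333 m; rectangular part P₂ = K_a q H = 18.72 at H/2 = 1.400 m.
ȳ = (P₁·0.9333 + P₂·1.400)/(P₁+P₂) = 1.195 m.

1.20 m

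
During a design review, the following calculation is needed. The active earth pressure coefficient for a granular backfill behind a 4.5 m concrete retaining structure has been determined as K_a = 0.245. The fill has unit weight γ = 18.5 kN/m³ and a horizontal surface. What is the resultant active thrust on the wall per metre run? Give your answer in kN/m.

P = ½ K_a γ H² = 0.5 × 0.245 × 18.5 × 4.5² = 45.89 kN/m.

45.9 kN/m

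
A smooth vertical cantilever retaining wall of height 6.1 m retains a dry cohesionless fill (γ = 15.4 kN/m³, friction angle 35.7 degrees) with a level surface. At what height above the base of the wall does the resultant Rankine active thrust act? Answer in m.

K_a = 0.2630.
The pressure distribution is triangular, so the resultant acts at H/3 above the base = 6.1/3 = 2.033 m.

2.03 m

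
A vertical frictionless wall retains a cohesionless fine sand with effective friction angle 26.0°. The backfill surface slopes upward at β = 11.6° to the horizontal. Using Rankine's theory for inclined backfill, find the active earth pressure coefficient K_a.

K_a = cos β · (cos β − √(cos²β − cos²φ)) / (cos β + √(cos²β − cos²φ)).
cos β = 0.9796, cos φ = 0.8988, √(cos²β − cos²φ) = 0.3895.
K_a = 0.9796 × (0.9796 − 0.3895)/(0.9796 + 0.3895) = 0.4222.

0.422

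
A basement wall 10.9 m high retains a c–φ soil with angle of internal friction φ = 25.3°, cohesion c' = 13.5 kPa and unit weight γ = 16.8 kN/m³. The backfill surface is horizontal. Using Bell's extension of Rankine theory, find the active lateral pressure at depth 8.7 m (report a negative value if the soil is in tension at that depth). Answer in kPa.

K_a = (1 − sin φ)/(1 + sin φ) = 0.4012.
σ_a = K_a γ z − 2c√K_a = 0.4012×16.8×8.7 − 2×13.5×0.6334 = 41.54 kPa.

41.5 kPa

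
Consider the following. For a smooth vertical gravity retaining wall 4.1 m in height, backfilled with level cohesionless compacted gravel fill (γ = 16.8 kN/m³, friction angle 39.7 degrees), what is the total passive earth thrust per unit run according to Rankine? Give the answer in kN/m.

641 kN/m

K_p = tan²(45° + φ/2) = 4.537.
P_p = ½ K_p γ H² = 0.5 × 4.537 × 16.8 × 4.1² = 640.6 kN/m.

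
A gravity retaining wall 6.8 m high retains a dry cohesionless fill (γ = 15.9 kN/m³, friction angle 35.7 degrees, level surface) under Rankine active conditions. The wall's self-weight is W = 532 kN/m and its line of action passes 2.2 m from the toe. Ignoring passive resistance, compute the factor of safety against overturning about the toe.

K_a = tan²(45° − 35.7°/2) = 0.2630.
P_a = ½K_aγH² = 0.5×0.2630×15.9×6.8² = 96.68 kN/m, acting at H/3 = 2.267 m above the base.
Overturning moment M_o = P_a × H/3 = 96.68 × 2.267 = 219.1.
Resisting moment M_r = W × 2.2 = 532 × 2.2 = 1170.
FS_overturning = M_r/M_o = 1170/219.1 = 5.341.

5.34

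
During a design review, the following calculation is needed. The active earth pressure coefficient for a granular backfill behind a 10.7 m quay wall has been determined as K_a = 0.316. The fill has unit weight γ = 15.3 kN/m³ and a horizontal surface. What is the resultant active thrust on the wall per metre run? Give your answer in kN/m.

P = ½ K_a γ H² = 0.5 × 0.316 × 15.3 × 10.7² = 276.8 kN/m.

277 kN/m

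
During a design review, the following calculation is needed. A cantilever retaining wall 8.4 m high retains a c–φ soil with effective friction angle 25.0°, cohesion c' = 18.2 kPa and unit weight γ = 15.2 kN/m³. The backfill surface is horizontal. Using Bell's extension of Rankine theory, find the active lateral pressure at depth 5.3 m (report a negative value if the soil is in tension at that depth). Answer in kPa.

9.51 kPa

K_a = (1 − sin φ)/(1 + sin φ) = 0.4059.
σ_a = K_a γ z − 2c√K_a = 0.4059×15.2×5.3 − 2×18.2×0.6371 = 9.507 kPa.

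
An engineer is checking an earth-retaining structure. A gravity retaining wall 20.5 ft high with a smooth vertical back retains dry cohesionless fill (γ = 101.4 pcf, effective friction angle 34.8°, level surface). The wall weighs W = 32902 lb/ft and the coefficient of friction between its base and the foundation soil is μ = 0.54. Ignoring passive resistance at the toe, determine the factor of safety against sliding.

3.05

K_a = tan²(45° − 34.8°/2) = 0.2733.
P_a = ½K_aγH² = 0.5×0.2733×101.4×20.5² = 5823 lb/ft, acting at H/3 = 6.833 ft above the base.
FS_sliding = μW / P_a = 0.54×32902 / 5823 = 3.051.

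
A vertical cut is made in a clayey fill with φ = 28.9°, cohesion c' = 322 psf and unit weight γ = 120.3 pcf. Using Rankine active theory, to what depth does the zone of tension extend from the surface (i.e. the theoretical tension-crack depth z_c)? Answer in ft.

9.07 ft

K_a = tan²(45° − 28.9°/2) = 0.3484; √K_a = 0.5902.
The active pressure is zero where K_a γ z = 2c√K_a, so z_c = 2c/(γ√K_a) = 2×322/(120.3×0.5902) = 9.070 ft.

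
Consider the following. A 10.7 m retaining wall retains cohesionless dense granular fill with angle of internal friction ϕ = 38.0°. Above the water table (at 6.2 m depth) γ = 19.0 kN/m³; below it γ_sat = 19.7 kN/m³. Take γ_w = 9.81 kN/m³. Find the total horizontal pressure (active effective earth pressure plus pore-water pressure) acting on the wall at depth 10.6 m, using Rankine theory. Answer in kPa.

81.5 kPa

K_a = (1 − sin φ)/(1 + sin φ) = 0.2379.
γ' = 19.7 − 9.81 = 9.890 kN/m³.
Effective vertical stress at 10.6 m: σ'_v = 19.0×6.2 + 9.890×4.40 = 161.3 kPa.
σ'_h = K_a σ'_v = 0.2379 × 161.3 = 38.37 kPa; u = γ_w × 4.40 = 43.16 kPa.
Total σ_h = 38.37 + 43.16 = 81.54 kPa.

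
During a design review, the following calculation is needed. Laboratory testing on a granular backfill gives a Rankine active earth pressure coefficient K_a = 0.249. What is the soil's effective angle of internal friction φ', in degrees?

K_a = tan²(45° − φ/2) ⇒ 45° − φ/2 = arctan(√0.249) = 26.52°.
φ = 2(45° − 26.52°) = 36.96°.

37.0°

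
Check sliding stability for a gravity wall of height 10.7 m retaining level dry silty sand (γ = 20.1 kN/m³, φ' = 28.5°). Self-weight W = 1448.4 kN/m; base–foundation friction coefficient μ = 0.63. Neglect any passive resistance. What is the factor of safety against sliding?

K_a = tan²(45° − 28.5°/2) = 0.3540.
P_a = ½K_aγH² = 0.5×0.3540×20.1×10.7² = 407.3 kN/m, acting at H/3 = 3.567 m above the base.
FS_sliding = μW / P_a = 0.63×1448.4 / 407.3 = 2.241.

2.24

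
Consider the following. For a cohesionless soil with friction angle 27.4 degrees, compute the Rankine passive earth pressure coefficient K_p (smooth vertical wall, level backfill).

2.71

K_p = (1 + sin φ)/(1 − sin φ) = tan²(45° + 27.4°/2) = 2.705.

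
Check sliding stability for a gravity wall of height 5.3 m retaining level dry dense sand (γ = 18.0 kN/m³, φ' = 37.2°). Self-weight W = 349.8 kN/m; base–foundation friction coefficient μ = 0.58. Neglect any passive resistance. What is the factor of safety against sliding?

K_a = tan²(45° − 37.2°/2) = 0.2464.
P_a = ½K_aγH² = 0.5×0.2464×18.0×5.3² = 62.30 kN/m, acting at H/3 = 1.767 m above the base.
FS_sliding = μW / P_a = 0.58×349.8 / 62.30 = 3.257.

3.26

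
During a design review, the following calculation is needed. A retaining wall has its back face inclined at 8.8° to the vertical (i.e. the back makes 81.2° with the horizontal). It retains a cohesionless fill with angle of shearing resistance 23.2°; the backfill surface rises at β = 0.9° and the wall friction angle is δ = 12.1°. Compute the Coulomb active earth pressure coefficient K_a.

0.465

K_a = sin²(α+φ) / [sin²α · sin(α−δ) · (1 + √{sin(φ+δ)sin(φ−β) / (sin(α−δ)sin(α+β))})²].
With α = 81.2°, φ = 23.2°, δ = 12.1°, β = 0.9°: K_a = 0.4652.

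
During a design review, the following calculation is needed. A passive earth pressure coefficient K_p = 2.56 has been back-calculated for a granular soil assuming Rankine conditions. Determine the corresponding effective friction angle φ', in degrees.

K_p = (1+sin φ)/(1−sin φ) ⇒ sin φ = (K_p − 1)/(K_p + 1) = 0.4382.
φ = arcsin(0.4382) = 25.99°.

26.0°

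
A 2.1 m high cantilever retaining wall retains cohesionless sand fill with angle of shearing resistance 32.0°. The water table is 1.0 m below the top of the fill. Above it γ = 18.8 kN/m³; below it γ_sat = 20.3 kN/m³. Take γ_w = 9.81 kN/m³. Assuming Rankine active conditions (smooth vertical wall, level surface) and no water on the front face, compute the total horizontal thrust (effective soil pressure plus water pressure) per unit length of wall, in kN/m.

K_a = tan²(45° − φ/2) = 0.3073.
γ' = 20.3 − 9.81 = 10.49 kN/m³. Depth below WT = 1.1 m.
σ'_h at WT = K_a γ d_w = 5.776 kPa; at base = 5.776 + K_a γ' × 1.1 = 9.322 kPa.
P₁ (0–1.0 m) = ½×5.776×1.0 = 2.888. P₂ (1.0–2.1 m) = ½(5.776+9.322)×1.1 = 8.304.
P_w = ½ γ_w h₂² = 0.5×9.81×1.1² = 5.935. Total = 2.888+8.304+5.935 = 17.13 kN/m.

17.1 kN/m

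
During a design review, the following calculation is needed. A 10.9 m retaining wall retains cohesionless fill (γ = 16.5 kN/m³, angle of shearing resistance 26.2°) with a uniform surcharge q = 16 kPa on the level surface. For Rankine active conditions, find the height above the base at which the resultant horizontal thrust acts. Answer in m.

3.91 m

K_a = 0.3874.
Triangular part P₁ = ½K_aγH² = 379.8 at H/3 = 3.633 m; rectangular part P₂ = K_a q H = 67.57 at H/2 = 5.450 m.
ȳ = (P₁·3.633 + P₂·5.450)/(P₁+P₂) = 3.908 m.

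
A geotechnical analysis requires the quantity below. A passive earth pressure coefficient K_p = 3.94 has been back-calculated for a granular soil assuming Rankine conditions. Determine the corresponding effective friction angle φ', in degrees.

36.5°

K_p = (1+sin φ)/(1−sin φ) ⇒ sin φ = (K_p − 1)/(K_p + 1) = 0.5951.
φ = arcsin(0.5951) = 36.52°.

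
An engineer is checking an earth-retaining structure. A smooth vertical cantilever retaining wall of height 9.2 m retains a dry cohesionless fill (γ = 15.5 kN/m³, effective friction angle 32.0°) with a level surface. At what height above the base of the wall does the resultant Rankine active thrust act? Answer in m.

K_a = 0.3073.
The pressure distribution is triangular, so the resultant acts at H/3 above the base = 9.2/3 = 3.067 m.

3.07 m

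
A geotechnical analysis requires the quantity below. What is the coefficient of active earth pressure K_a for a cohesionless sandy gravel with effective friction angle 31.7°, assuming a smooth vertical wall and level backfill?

0.311

K_a = tan²(45° − φ/2) = tan²(29.15°) = 0.3111.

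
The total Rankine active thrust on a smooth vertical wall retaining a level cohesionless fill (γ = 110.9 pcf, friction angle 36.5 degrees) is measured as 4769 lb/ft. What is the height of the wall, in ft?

K_a = 0.2541. P_a = ½ K_a γ H² ⇒ H = √(2P_a/(K_a γ)).
H = √(2×4769/(0.2541×110.9)) = 18.40 ft.

18.4 ft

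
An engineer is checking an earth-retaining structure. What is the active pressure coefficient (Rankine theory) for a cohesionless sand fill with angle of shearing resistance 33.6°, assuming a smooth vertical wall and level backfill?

0.288

K_a = tan²(45° − φ/2) = tan²(28.20°) = 0.2875.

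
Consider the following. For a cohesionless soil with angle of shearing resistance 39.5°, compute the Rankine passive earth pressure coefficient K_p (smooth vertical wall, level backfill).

4.50

K_p = (1 + sin φ)/(1 − sin φ) = tan²(45° + 39.5°/2) = 4.496.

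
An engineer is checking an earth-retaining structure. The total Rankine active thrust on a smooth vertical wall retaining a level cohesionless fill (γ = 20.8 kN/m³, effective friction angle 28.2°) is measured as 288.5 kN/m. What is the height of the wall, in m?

8.80 m

K_a = 0.3582. P_a = ½ K_a γ H² ⇒ H = √(2P_a/(K_a γ)).
H = √(2×288.5/(0.3582×20.8)) = 8.800 m.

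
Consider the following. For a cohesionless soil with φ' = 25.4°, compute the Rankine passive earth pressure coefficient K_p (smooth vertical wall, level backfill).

K_p = (1 + sin φ)/(1 − sin φ) = tan²(45° + 25.4°/2) = 2.502.

2.50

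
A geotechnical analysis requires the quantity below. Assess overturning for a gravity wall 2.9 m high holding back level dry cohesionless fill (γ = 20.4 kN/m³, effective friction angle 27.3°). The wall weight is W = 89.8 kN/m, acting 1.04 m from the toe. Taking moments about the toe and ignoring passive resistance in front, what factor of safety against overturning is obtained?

3.03

K_a = tan²(45° − 27.3°/2) = 0.3711.
P_a = ½K_aγH² = 0.5×0.3711×20.4×2.9² = 31.84 kN/m, acting at H/3 = 0.9667 m above the base.
Overturning moment M_o = P_a × H/3 = 31.84 × 0.9667 = 30.78.
Resisting moment M_r = W × 1.04 = 89.8 × 1.04 = 93.39.
FS_overturning = M_r/M_o = 93.39/30.78 = 3.035.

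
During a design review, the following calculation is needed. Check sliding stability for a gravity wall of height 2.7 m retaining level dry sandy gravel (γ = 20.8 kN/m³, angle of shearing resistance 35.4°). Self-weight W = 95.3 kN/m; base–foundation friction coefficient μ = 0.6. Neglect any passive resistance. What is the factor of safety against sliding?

K_a = tan²(45° − 35.4°/2) = 0.2664.
P_a = ½K_aγH² = 0.5×0.2664×20.8×2.7² = 20.20 kN/m, acting at H/3 = 0.9000 m above the base.
FS_sliding = μW / P_a = 0.6×95.3 / 20.20 = 2.831.

2.83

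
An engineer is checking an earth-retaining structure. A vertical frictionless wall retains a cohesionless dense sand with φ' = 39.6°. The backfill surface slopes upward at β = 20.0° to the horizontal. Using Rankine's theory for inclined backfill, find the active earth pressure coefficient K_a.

K_a = cos β · (cos β − √(cos²β − cos²φ)) / (cos β + √(cos²β − cos²φ)).
cos β = 0.9397, cos φ = 0.7705, √(cos²β − cos²φ) = 0.5379.
K_a = 0.9397 × (0.9397 − 0.5379)/(0.9397 + 0.5379) = 0.2555.

0.256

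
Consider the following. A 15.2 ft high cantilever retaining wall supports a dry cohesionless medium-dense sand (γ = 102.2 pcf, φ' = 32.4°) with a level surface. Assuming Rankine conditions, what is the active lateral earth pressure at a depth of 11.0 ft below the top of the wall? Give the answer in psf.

K_a = (1 − sin φ)/(1 + sin φ) = 0.3022.
σ_h = K_a γ z = 0.3022 × 102.2 × 11.0 = 339.8 psf.

340 psf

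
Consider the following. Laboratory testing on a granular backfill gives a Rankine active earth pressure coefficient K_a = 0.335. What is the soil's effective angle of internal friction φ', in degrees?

K_a = tan²(45° − φ/2) ⇒ 45° − φ/2 = arctan(√0.335) = 30.06°.
φ = 2(45° − 30.06°) = 29.88°.

29.9°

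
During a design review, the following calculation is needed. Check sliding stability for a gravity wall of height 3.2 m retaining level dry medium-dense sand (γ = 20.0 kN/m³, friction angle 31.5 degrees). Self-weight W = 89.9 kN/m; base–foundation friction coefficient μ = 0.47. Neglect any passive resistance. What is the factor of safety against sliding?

1.32

K_a = tan²(45° − 31.5°/2) = 0.3136.
P_a = ½K_aγH² = 0.5×0.3136×20.0×3.2² = 32.12 kN/m, acting at H/3 = 1.067 m above the base.
FS_sliding = μW / P_a = 0.47×89.9 / 32.12 = 1.316.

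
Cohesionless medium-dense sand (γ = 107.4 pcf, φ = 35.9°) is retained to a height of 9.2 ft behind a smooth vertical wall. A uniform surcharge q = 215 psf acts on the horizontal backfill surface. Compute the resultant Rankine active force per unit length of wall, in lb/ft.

K_a = tan²(45° − φ/2) = 0.2607.
Soil triangle: ½ K_a γ H² = 0.5×0.2607×107.4×9.2² = 1185 lb/ft.
Surcharge rectangle: K_a q H = 0.2607×215×9.2 = 515.7 lb/ft.
Total = 1185 + 515.7 = 1701 lb/ft.

1700 lb/ft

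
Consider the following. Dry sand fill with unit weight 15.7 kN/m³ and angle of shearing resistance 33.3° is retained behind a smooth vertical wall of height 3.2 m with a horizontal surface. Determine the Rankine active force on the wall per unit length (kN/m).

23.4 kN/m

K_a = tan²(45° − φ/2) = 0.2911.
P_a = ½ K_a γ H² = 0.5 × 0.2911 × 15.7 × 3.2² = 23.40 kN/m.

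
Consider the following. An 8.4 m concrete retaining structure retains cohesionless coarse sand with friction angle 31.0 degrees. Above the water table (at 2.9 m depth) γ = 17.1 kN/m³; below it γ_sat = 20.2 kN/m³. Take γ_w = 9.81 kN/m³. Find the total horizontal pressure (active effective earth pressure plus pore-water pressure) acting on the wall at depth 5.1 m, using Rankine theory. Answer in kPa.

K_a = (1 − sin φ)/(1 + sin φ) = 0.3201.
γ' = 20.2 − 9.81 = 10.39 kN/m³.
Effective vertical stress at 5.1 m: σ'_v = 17.1×2.9 + 10.39×2.20 = 72.45 kPa.
σ'_h = K_a σ'_v = 0.3201 × 72.45 = 23.19 kPa; u = γ_w × 2.20 = 21.58 kPa.
Total σ_h = 23.19 + 21.58 = 44.77 kPa.

44.8 kPa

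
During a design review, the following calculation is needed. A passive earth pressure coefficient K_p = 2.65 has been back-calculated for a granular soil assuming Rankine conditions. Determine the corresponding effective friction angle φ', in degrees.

26.9°

K_p = (1+sin φ)/(1−sin φ) ⇒ sin φ = (K_p − 1)/(K_p + 1) = 0.4521.
φ = arcsin(0.4521) = 26.88°.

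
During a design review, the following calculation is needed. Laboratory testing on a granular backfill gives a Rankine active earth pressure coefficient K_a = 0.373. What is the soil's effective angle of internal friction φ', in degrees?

27.2°

K_a = tan²(45° − φ/2) ⇒ 45° − φ/2 = arctan(√0.373) = 31.41°.
φ = 2(45° − 31.41°) = 27.17°.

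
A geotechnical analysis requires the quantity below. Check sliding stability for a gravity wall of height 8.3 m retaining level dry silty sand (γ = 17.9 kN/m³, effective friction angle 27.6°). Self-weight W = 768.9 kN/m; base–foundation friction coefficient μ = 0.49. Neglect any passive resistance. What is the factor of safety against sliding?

1.67

K_a = tan²(45° − 27.6°/2) = 0.3668.
P_a = ½K_aγH² = 0.5×0.3668×17.9×8.3² = 226.1 kN/m, acting at H/3 = 2.767 m above the base.
FS_sliding = μW / P_a = 0.49×768.9 / 226.1 = 1.666.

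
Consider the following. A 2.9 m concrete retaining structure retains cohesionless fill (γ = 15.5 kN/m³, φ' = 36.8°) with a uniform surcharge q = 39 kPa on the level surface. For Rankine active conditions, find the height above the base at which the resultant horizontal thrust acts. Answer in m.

K_a = 0.2508.
Triangular part P₁ = ½K_aγH² = 16.34 at H/3 = 0.9667 m; rectangular part P₂ = K_a q H = 28.36 at H/2 = 1.450 m.
ȳ = (P₁·0.9667 + P₂·1.450)/(P₁+P₂) = 1.273 m.

1.27 m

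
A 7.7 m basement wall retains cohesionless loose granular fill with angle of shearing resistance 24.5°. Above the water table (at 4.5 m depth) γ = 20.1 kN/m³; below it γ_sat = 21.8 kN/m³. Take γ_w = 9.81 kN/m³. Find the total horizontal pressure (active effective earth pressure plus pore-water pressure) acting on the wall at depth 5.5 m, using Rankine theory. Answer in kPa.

K_a = (1 − sin φ)/(1 + sin φ) = 0.4137.
γ' = 21.8 − 9.81 = 11.99 kN/m³.
Effective vertical stress at 5.5 m: σ'_v = 20.1×4.5 + 11.99×1.00 = 102.4 kPa.
σ'_h = K_a σ'_v = 0.4137 × 102.4 = 42.38 kPa; u = γ_w × 1.00 = 9.810 kPa.
Total σ_h = 42.38 + 9.810 = 52.19 kPa.

52.2 kPa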